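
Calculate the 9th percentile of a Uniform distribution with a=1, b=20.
2.7100

We have X ~ Uniform(a=1, b=20).

We want to find x such that P(X ≤ x) = 0.09.

This is the 9th percentile, which means 9% of values fall below this point.

Using the inverse CDF (quantile function):
x = F⁻¹(0.09) = 2.7100

Verification: P(X ≤ 2.7100) = 0.09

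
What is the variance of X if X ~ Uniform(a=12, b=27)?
18.7500

We have X ~ Uniform(a=12, b=27).

For a Uniform distribution with a=12, b=27:
Var(X) = 18.7500

The variance measures the spread of the distribution around the mean.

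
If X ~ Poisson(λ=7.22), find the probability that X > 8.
0.300009

We have X ~ Poisson(λ=7.22).

P(X > 8) = 1 - P(X ≤ 8)
                = 1 - F(8)
                = 1 - 0.699991
                = 0.300009

So there's approximately a 30.0% chance that X exceeds 8.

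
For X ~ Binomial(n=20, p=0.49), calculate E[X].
9.8000

We have X ~ Binomial(n=20, p=0.49).

For a Binomial distribution with n=20, p=0.49:
E[X] = 9.8000

This is the expected (average) value of X.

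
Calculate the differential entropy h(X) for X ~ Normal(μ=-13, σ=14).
4.0580 nats

We have X ~ Normal(μ=-13, σ=14).

The differential entropy measures the uncertainty or information content of the distribution.

For a Normal distribution with μ=-13, σ=14:
h(X) = 4.0580 nats

(In bits, this would be 5.8545 bits.)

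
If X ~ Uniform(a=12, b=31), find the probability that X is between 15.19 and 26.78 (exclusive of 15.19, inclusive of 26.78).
0.610000

We have X ~ Uniform(a=12, b=31).

To find P(15.19 < X ≤ 26.78), we use:
P(15.19 < X ≤ 26.78) = P(X ≤ 26.78) - P(X ≤ 15.19)
                 = F(26.78) - F(15.19)
                 = 0.777895 - 0.167895
                 = 0.610000

So there's approximately a 61.0% chance that X falls in this range.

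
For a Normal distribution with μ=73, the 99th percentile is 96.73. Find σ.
σ = 10.2005

For X ~ Normal(μ, σ), the p-th percentile satisfies x = μ + z_p × σ,
where z_p = Φ⁻¹(p) is the standard normal quantile.

Step 1: z_{0.99} = Φ⁻¹(0.99) = 2.3263

Step 2: Solve for σ:
96.73 = 73 + 2.3263 × σ
σ = (96.73 - 73) / 2.3263
σ = 23.73 / 2.3263
σ = 10.2005

Verification: μ + z × σ = 73 + 2.3263 × 10.2005 = 96.73 ✓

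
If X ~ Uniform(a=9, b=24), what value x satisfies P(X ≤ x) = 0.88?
22.2000

We have X ~ Uniform(a=9, b=24).

We want to find x such that P(X ≤ x) = 0.88.

This is the 88th percentile, which means 88% of values fall below this point.

Using the inverse CDF (quantile function):
x = F⁻¹(0.88) = 22.2000

Verification: P(X ≤ 22.2000) = 0.88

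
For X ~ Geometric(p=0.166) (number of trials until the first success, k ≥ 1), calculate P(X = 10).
0.032404

We have X ~ Geometric(p=0.166) (number of trials until the first success, k ≥ 1).

For a Geometric distribution, the PMF gives us the probability of each outcome.

Using the PMF formula:
P(X = 10) = 0.032404

Rounded to 4 decimal places: 0.0324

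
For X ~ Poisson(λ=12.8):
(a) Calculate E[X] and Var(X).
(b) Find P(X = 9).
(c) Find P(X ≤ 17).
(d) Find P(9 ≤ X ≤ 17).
(a) E[X] = 12.8000, Var(X) = 12.8000
(b) P(X = 9) = 0.070171
(c) P(X ≤ 17) = 0.901121
(d) P(9 ≤ X ≤ 17) = 0.791859

We have X ~ Poisson(λ=12.8).

(a) Moments:
E[X] = 12.8000
Var(X) = 12.8000
σ = √Var(X) = 3.5777

(b) Point probability using PMF:
P(X = 9) = 0.070171

(c) Cumulative probability using CDF:
P(X ≤ 17) = F(17) = 0.901121

(d) Range probability:
P(9 ≤ X ≤ 17) = P(X ≤ 17) - P(X ≤ 8)
                   = F(17) - F(8)
                   = 0.901121 - 0.109262
                   = 0.791859

This means approximately 79.2% of outcomes fall in the interval [9, 17].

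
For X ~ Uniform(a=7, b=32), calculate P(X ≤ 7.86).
0.034400

We have X ~ Uniform(a=7, b=32).

The CDF gives us P(X ≤ k).

Using the CDF:
P(X ≤ 7.86) = 0.034400

This means there's approximately a 3.4% chance that X is at most 7.86.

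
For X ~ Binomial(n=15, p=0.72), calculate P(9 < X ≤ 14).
0.770805

We have X ~ Binomial(n=15, p=0.72).

To find P(9 < X ≤ 14), we use:
P(9 < X ≤ 14) = P(X ≤ 14) - P(X ≤ 9)
                 = F(14) - F(9)
                 = 0.992756 - 0.221951
                 = 0.770805

So there's approximately a 77.1% chance that X falls in this range.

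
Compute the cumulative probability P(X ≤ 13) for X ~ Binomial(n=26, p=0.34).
0.970574

We have X ~ Binomial(n=26, p=0.34).

The CDF gives us P(X ≤ k).

Using the CDF:
P(X ≤ 13) = 0.970574

This means there's approximately a 97.1% chance that X is at most 13.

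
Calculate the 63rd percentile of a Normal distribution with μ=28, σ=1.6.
28.5310

We have X ~ Normal(μ=28, σ=1.6).

We want to find x such that P(X ≤ x) = 0.63.

This is the 63rd percentile, which means 63% of values fall below this point.

Using the inverse CDF (quantile function):
x = F⁻¹(0.63) = 28.5310

Verification: P(X ≤ 28.5310) = 0.63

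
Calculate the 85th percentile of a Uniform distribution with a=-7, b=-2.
-2.7500

We have X ~ Uniform(a=-7, b=-2).

We want to find x such that P(X ≤ x) = 0.85.

This is the 85th percentile, which means 85% of values fall below this point.

Using the inverse CDF (quantile function):
x = F⁻¹(0.85) = -2.7500

Verification: P(X ≤ -2.7500) = 0.85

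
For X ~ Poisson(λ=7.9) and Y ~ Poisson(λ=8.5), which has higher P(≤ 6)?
X has higher probability (P(X ≤ 6) = 0.3257 > P(Y ≤ 6) = 0.2562)

Compute P(≤ 6) for each distribution:

X ~ Poisson(λ=7.9):
P(X ≤ 6) = 0.3257

Y ~ Poisson(λ=8.5):
P(Y ≤ 6) = 0.2562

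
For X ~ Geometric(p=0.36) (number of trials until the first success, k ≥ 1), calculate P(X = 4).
0.094372

We have X ~ Geometric(p=0.36) (number of trials until the first success, k ≥ 1).

For a Geometric distribution, the PMF gives us the probability of each outcome.

Using the PMF formula:
P(X = 4) = 0.094372

Rounded to 4 decimal places: 0.0944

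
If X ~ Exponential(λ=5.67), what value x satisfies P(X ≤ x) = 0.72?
0.2245

We have X ~ Exponential(λ=5.67).

We want to find x such that P(X ≤ x) = 0.72.

This is the 72nd percentile, which means 72% of values fall below this point.

Using the inverse CDF (quantile function):
x = F⁻¹(0.72) = 0.2245

Verification: P(X ≤ 0.2245) = 0.72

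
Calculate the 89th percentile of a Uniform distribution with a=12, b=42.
38.7000

We have X ~ Uniform(a=12, b=42).

We want to find x such that P(X ≤ x) = 0.89.

This is the 89th percentile, which means 89% of values fall below this point.

Using the inverse CDF (quantile function):
x = F⁻¹(0.89) = 38.7000

Verification: P(X ≤ 38.7000) = 0.89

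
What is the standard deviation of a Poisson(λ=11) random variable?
3.3166

We have X ~ Poisson(λ=11).

For a Poisson distribution with λ=11:
σ = √Var(X) = 3.3166

The standard deviation is the square root of the variance.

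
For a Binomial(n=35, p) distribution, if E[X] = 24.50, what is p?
p = 0.7

For a Binomial(n, p) distribution:
E[X] = n × p

Given n = 35 and E[X] = 24.50:
24.50 = 35 × p
p = 24.50 / 35 = 0.7

Verification: Binomial(35, 0.7) has E[X] = 24.50 ✓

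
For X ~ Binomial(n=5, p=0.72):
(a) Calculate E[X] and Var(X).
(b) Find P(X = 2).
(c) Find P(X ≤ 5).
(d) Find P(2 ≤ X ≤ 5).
(a) E[X] = 3.6000, Var(X) = 1.0080
(b) P(X = 2) = 0.113799
(c) P(X ≤ 5) = 1.000000
(d) P(2 ≤ X ≤ 5) = 0.976151

We have X ~ Binomial(n=5, p=0.72).

(a) Moments:
E[X] = 3.6000
Var(X) = 1.0080
σ = √Var(X) = 1.0040

(b) Point probability using PMF:
P(X = 2) = 0.113799

(c) Cumulative probability using CDF:
P(X ≤ 5) = F(5) = 1.000000

(d) Range probability:
P(2 ≤ X ≤ 5) = P(X ≤ 5) - P(X ≤ 1)
                   = F(5) - F(1)
                   = 1.000000 - 0.023849
                   = 0.976151

This means approximately 97.6% of outcomes fall in the interval [2, 5].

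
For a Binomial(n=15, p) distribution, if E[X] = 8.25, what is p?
p = 0.55

For a Binomial(n, p) distribution:
E[X] = n × p

Given n = 15 and E[X] = 8.25:
8.25 = 15 × p
p = 8.25 / 15 = 0.55

Verification: Binomial(15, 0.55) has E[X] = 8.25 ✓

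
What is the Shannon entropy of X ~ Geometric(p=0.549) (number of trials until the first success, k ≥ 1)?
1.2538 nats

We have X ~ Geometric(p=0.549) (number of trials until the first success, k ≥ 1).

The Shannon entropy measures the uncertainty or information content of the distribution.

For a Geometric distribution with p=0.549 (number of trials until the first success, k ≥ 1):
H(X) = 1.2538 nats

(In bits, this would be 1.8089 bits.)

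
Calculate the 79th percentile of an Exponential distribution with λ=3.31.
0.4715

We have X ~ Exponential(λ=3.31).

We want to find x such that P(X ≤ x) = 0.79.

This is the 79th percentile, which means 79% of values fall below this point.

Using the inverse CDF (quantile function):
x = F⁻¹(0.79) = 0.4715

Verification: P(X ≤ 0.4715) = 0.79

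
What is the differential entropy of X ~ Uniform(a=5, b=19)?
2.6391 nats

We have X ~ Uniform(a=5, b=19).

The differential entropy measures the uncertainty or information content of the distribution.

For a Uniform distribution with a=5, b=19:
h(X) = 2.6391 nats

(In bits, this would be 3.8074 bits.)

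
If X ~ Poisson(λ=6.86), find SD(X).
2.6192

We have X ~ Poisson(λ=6.86).

For a Poisson distribution with λ=6.86:
σ = √Var(X) = 2.6192

The standard deviation is the square root of the variance.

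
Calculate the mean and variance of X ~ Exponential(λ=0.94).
E[X] = 1.0638, Var(X) = 1.1317

We have X ~ Exponential(λ=0.94).

For an Exponential distribution with λ=0.94:

Expected value:
E[X] = 1.0638

Variance:
Var(X) = 1.1317

Standard deviation:
σ = √Var(X) = 1.0638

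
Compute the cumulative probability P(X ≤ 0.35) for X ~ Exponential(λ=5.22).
0.839104

We have X ~ Exponential(λ=5.22).

The CDF gives us P(X ≤ k).

Using the CDF:
P(X ≤ 0.35) = 0.839104

This means there's approximately a 83.9% chance that X is at most 0.35.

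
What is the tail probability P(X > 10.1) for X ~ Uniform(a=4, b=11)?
0.128571

We have X ~ Uniform(a=4, b=11).

P(X > 10.1) = 1 - P(X ≤ 10.1)
                = 1 - F(10.1)
                = 1 - 0.871429
                = 0.128571

So there's approximately a 12.9% chance that X exceeds 10.1.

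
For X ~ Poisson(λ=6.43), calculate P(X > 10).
0.063008

We have X ~ Poisson(λ=6.43).

P(X > 10) = 1 - P(X ≤ 10)
                = 1 - F(10)
                = 1 - 0.936992
                = 0.063008

So there's approximately a 6.3% chance that X exceeds 10.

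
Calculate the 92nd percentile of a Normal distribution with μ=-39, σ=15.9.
-16.6594

We have X ~ Normal(μ=-39, σ=15.9).

We want to find x such that P(X ≤ x) = 0.92.

This is the 92nd percentile, which means 92% of values fall below this point.

Using the inverse CDF (quantile function):
x = F⁻¹(0.92) = -16.6594

Verification: P(X ≤ -16.6594) = 0.92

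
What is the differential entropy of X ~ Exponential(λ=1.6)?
0.5300 nats

We have X ~ Exponential(λ=1.6).

The differential entropy measures the uncertainty or information content of the distribution.

For an Exponential distribution with λ=1.6:
h(X) = 0.5300 nats

(In bits, this would be 0.7646 bits.)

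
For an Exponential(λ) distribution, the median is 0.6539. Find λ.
λ = 1.0600

For X ~ Exponential(λ), the CDF is F(x) = 1 - e^(-λx).
The median m satisfies F(m) = 0.5:
1 - e^(-λm) = 0.5
e^(-λm) = 0.5
λm = ln(2)
m = ln(2) / λ

Given m = 0.6539:
λ = ln(2) / 0.6539 = 0.693147 / 0.6539 = 1.0600

Verification: ln(2) / 1.0600 = 0.6539 ✓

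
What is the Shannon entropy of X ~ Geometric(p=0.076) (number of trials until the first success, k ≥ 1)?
3.5380 nats

We have X ~ Geometric(p=0.076) (number of trials until the first success, k ≥ 1).

The Shannon entropy measures the uncertainty or information content of the distribution.

For a Geometric distribution with p=0.076 (number of trials until the first success, k ≥ 1):
H(X) = 3.5380 nats

(In bits, this would be 5.1043 bits.)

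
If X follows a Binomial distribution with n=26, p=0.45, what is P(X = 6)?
0.012266

We have X ~ Binomial(n=26, p=0.45).

For a Binomial distribution, the PMF gives us the probability of each outcome.

Using the PMF formula:
P(X = 6) = 0.012266

Rounded to 4 decimal places: 0.0123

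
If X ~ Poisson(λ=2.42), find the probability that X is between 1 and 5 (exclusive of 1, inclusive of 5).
0.658999

We have X ~ Poisson(λ=2.42).

To find P(1 < X ≤ 5), we use:
P(1 < X ≤ 5) = P(X ≤ 5) - P(X ≤ 1)
                 = F(5) - F(1)
                 = 0.963111 - 0.304112
                 = 0.658999

So there's approximately a 65.9% chance that X falls in this range.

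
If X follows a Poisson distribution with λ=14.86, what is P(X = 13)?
0.097353

We have X ~ Poisson(λ=14.86).

For a Poisson distribution, the PMF gives us the probability of each outcome.

Using the PMF formula:
P(X = 13) = 0.097353

Rounded to 4 decimal places: 0.0974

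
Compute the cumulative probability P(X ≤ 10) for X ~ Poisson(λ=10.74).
0.491267

We have X ~ Poisson(λ=10.74).

The CDF gives us P(X ≤ k).

Using the CDF:
P(X ≤ 10) = 0.491267

This means there's approximately a 49.1% chance that X is at most 10.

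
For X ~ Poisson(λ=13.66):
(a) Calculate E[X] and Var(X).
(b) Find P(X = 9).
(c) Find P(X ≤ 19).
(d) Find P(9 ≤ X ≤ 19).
(a) E[X] = 13.6600, Var(X) = 13.6600
(b) P(X = 9) = 0.053313
(c) P(X ≤ 19) = 0.936551
(d) P(9 ≤ X ≤ 19) = 0.863365

We have X ~ Poisson(λ=13.66).

(a) Moments:
E[X] = 13.6600
Var(X) = 13.6600
σ = √Var(X) = 3.6959

(b) Point probability using PMF:
P(X = 9) = 0.053313

(c) Cumulative probability using CDF:
P(X ≤ 19) = F(19) = 0.936551

(d) Range probability:
P(9 ≤ X ≤ 19) = P(X ≤ 19) - P(X ≤ 8)
                   = F(19) - F(8)
                   = 0.936551 - 0.073186
                   = 0.863365

This means approximately 86.3% of outcomes fall in the interval [9, 19].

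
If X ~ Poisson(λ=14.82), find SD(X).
3.8497

We have X ~ Poisson(λ=14.82).

For a Poisson distribution with λ=14.82:
σ = √Var(X) = 3.8497

The standard deviation is the square root of the variance.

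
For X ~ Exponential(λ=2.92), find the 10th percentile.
0.0361

We have X ~ Exponential(λ=2.92).

We want to find x such that P(X ≤ x) = 0.1.

This is the 10th percentile, which means 10% of values fall below this point.

Using the inverse CDF (quantile function):
x = F⁻¹(0.1) = 0.0361

Verification: P(X ≤ 0.0361) = 0.1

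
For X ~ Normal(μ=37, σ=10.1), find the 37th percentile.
33.6483

We have X ~ Normal(μ=37, σ=10.1).

We want to find x such that P(X ≤ x) = 0.37.

This is the 37th percentile, which means 37% of values fall below this point.

Using the inverse CDF (quantile function):
x = F⁻¹(0.37) = 33.6483

Verification: P(X ≤ 33.6483) = 0.37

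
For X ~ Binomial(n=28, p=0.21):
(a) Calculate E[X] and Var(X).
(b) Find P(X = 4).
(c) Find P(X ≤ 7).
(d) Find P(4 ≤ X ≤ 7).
(a) E[X] = 5.8800, Var(X) = 4.6452
(b) P(X = 4) = 0.139044
(c) P(X ≤ 7) = 0.779772
(d) P(4 ≤ X ≤ 7) = 0.648270

We have X ~ Binomial(n=28, p=0.21).

(a) Moments:
E[X] = 5.8800
Var(X) = 4.6452
σ = √Var(X) = 2.1553

(b) Point probability using PMF:
P(X = 4) = 0.139044

(c) Cumulative probability using CDF:
P(X ≤ 7) = F(7) = 0.779772

(d) Range probability:
P(4 ≤ X ≤ 7) = P(X ≤ 7) - P(X ≤ 3)
                   = F(7) - F(3)
                   = 0.779772 - 0.131502
                   = 0.648270

This means approximately 64.8% of outcomes fall in the interval [4, 7].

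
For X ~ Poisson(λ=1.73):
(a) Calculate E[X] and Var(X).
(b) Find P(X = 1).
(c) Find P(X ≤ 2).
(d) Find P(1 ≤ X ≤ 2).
(a) E[X] = 1.7300, Var(X) = 1.7300
(b) P(X = 1) = 0.306702
(c) P(X ≤ 2) = 0.749284
(d) P(1 ≤ X ≤ 2) = 0.571999

We have X ~ Poisson(λ=1.73).

(a) Moments:
E[X] = 1.7300
Var(X) = 1.7300
σ = √Var(X) = 1.3153

(b) Point probability using PMF:
P(X = 1) = 0.306702

(c) Cumulative probability using CDF:
P(X ≤ 2) = F(2) = 0.749284

(d) Range probability:
P(1 ≤ X ≤ 2) = P(X ≤ 2) - P(X ≤ 0)
                   = F(2) - F(0)
                   = 0.749284 - 0.177284
                   = 0.571999

This means approximately 57.2% of outcomes fall in the interval [1, 2].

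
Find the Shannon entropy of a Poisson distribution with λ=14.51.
2.7504 nats

We have X ~ Poisson(λ=14.51).

The Shannon entropy measures the uncertainty or information content of the distribution.

For a Poisson distribution with λ=14.51:
H(X) = 2.7504 nats

(In bits, this would be 3.9680 bits.)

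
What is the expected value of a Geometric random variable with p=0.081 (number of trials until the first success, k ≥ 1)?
12.3457

We have X ~ Geometric(p=0.081) (number of trials until the first success, k ≥ 1).

For a Geometric distribution with p=0.081 (number of trials until the first success, k ≥ 1):
E[X] = 12.3457

This is the expected (average) value of X.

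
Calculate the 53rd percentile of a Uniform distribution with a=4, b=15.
9.8300

We have X ~ Uniform(a=4, b=15).

We want to find x such that P(X ≤ x) = 0.53.

This is the 53rd percentile, which means 53% of values fall below this point.

Using the inverse CDF (quantile function):
x = F⁻¹(0.53) = 9.8300

Verification: P(X ≤ 9.8300) = 0.53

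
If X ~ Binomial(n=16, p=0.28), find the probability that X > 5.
0.276130

We have X ~ Binomial(n=16, p=0.28).

P(X > 5) = 1 - P(X ≤ 5)
                = 1 - F(5)
                = 1 - 0.723870
                = 0.276130

So there's approximately a 27.6% chance that X exceeds 5.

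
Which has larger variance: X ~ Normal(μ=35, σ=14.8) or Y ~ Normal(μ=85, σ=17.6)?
Y has larger variance (309.7600 > 219.0400)

Compute the variance for each distribution:

X ~ Normal(μ=35, σ=14.8):
Var(X) = 219.0400

Y ~ Normal(μ=85, σ=17.6):
Var(Y) = 309.7600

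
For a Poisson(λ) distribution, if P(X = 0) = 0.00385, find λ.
λ = 5.5597

For a Poisson(λ) distribution, the PMF at 0 is:
P(X = 0) = λ^0 e^(-λ) / 0! = e^(-λ)

Given P(X = 0) = 0.00385:
e^(-λ) = 0.00385
-λ = ln(0.00385)
λ = -ln(0.00385) = 5.5597

Verification: e^(-5.5597) = 0.00385 ✓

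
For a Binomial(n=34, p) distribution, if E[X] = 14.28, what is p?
p = 0.42

For a Binomial(n, p) distribution:
E[X] = n × p

Given n = 34 and E[X] = 14.28:
14.28 = 34 × p
p = 14.28 / 34 = 0.42

Verification: Binomial(34, 0.42) has E[X] = 14.28 ✓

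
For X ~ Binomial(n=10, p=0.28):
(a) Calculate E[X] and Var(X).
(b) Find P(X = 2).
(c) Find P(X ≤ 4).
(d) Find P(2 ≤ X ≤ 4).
(a) E[X] = 2.8000, Var(X) = 2.0160
(b) P(X = 2) = 0.254794
(c) P(X ≤ 4) = 0.881883
(d) P(2 ≤ X ≤ 4) = 0.698848

We have X ~ Binomial(n=10, p=0.28).

(a) Moments:
E[X] = 2.8000
Var(X) = 2.0160
σ = √Var(X) = 1.4199

(b) Point probability using PMF:
P(X = 2) = 0.254794

(c) Cumulative probability using CDF:
P(X ≤ 4) = F(4) = 0.881883

(d) Range probability:
P(2 ≤ X ≤ 4) = P(X ≤ 4) - P(X ≤ 1)
                   = F(4) - F(1)
                   = 0.881883 - 0.183035
                   = 0.698848

This means approximately 69.9% of outcomes fall in the interval [2, 4].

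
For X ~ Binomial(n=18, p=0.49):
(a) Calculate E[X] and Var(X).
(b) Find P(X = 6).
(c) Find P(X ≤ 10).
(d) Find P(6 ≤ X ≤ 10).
(a) E[X] = 8.8200, Var(X) = 4.4982
(b) P(X = 6) = 0.079559
(c) P(X ≤ 10) = 0.785552
(d) P(6 ≤ X ≤ 10) = 0.728315

We have X ~ Binomial(n=18, p=0.49).

(a) Moments:
E[X] = 8.8200
Var(X) = 4.4982
σ = √Var(X) = 2.1209

(b) Point probability using PMF:
P(X = 6) = 0.079559

(c) Cumulative probability using CDF:
P(X ≤ 10) = F(10) = 0.785552

(d) Range probability:
P(6 ≤ X ≤ 10) = P(X ≤ 10) - P(X ≤ 5)
                   = F(10) - F(5)
                   = 0.785552 - 0.057237
                   = 0.728315

This means approximately 72.8% of outcomes fall in the interval [6, 10].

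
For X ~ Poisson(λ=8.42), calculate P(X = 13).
0.037846

We have X ~ Poisson(λ=8.42).

For a Poisson distribution, the PMF gives us the probability of each outcome.

Using the PMF formula:
P(X = 13) = 0.037846

Rounded to 4 decimal places: 0.0378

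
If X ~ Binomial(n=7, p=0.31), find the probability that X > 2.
0.375717

We have X ~ Binomial(n=7, p=0.31).

P(X > 2) = 1 - P(X ≤ 2)
                = 1 - F(2)
                = 1 - 0.624283
                = 0.375717

So there's approximately a 37.6% chance that X exceeds 2.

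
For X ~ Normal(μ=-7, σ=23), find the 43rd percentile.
-11.0566

We have X ~ Normal(μ=-7, σ=23).

We want to find x such that P(X ≤ x) = 0.43.

This is the 43rd percentile, which means 43% of values fall below this point.

Using the inverse CDF (quantile function):
x = F⁻¹(0.43) = -11.0566

Verification: P(X ≤ -11.0566) = 0.43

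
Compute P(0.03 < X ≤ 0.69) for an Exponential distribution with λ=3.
0.787745

We have X ~ Exponential(λ=3).

To find P(0.03 < X ≤ 0.69), we use:
P(0.03 < X ≤ 0.69) = P(X ≤ 0.69) - P(X ≤ 0.03)
                 = F(0.69) - F(0.03)
                 = 0.873814 - 0.086069
                 = 0.787745

So there's approximately a 78.8% chance that X falls in this range.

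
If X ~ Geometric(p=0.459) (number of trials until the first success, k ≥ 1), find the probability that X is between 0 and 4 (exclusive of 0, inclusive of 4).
0.914338

We have X ~ Geometric(p=0.459) (number of trials until the first success, k ≥ 1).

To find P(0 < X ≤ 4), we use:
P(0 < X ≤ 4) = P(X ≤ 4) - P(X ≤ 0)
                 = F(4) - F(0)
                 = 0.914338 - 0.000000
                 = 0.914338

So there's approximately a 91.4% chance that X falls in this range.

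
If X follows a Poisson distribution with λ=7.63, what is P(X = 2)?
0.014137

We have X ~ Poisson(λ=7.63).

For a Poisson distribution, the PMF gives us the probability of each outcome.

Using the PMF formula:
P(X = 2) = 0.014137

Rounded to 4 decimal places: 0.0141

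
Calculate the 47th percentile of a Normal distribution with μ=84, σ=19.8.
82.5097

We have X ~ Normal(μ=84, σ=19.8).

We want to find x such that P(X ≤ x) = 0.47.

This is the 47th percentile, which means 47% of values fall below this point.

Using the inverse CDF (quantile function):
x = F⁻¹(0.47) = 82.5097

Verification: P(X ≤ 82.5097) = 0.47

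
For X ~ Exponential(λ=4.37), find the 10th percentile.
0.0241

We have X ~ Exponential(λ=4.37).

We want to find x such that P(X ≤ x) = 0.1.

This is the 10th percentile, which means 10% of values fall below this point.

Using the inverse CDF (quantile function):
x = F⁻¹(0.1) = 0.0241

Verification: P(X ≤ 0.0241) = 0.1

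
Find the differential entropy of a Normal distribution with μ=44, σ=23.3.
4.5674 nats

We have X ~ Normal(μ=44, σ=23.3).

The differential entropy measures the uncertainty or information content of the distribution.

For a Normal distribution with μ=44, σ=23.3:
h(X) = 4.5674 nats

(In bits, this would be 6.5894 bits.)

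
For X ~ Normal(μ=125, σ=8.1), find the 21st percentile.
118.4680

We have X ~ Normal(μ=125, σ=8.1).

We want to find x such that P(X ≤ x) = 0.21.

This is the 21st percentile, which means 21% of values fall below this point.

Using the inverse CDF (quantile function):
x = F⁻¹(0.21) = 118.4680

Verification: P(X ≤ 118.4680) = 0.21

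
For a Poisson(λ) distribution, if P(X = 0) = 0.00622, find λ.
λ = 5.0800

For a Poisson(λ) distribution, the PMF at 0 is:
P(X = 0) = λ^0 e^(-λ) / 0! = e^(-λ)

Given P(X = 0) = 0.00622:
e^(-λ) = 0.00622
-λ = ln(0.00622)
λ = -ln(0.00622) = 5.0800

Verification: e^(-5.0800) = 0.00622 ✓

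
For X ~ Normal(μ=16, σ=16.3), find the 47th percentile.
14.7731

We have X ~ Normal(μ=16, σ=16.3).

We want to find x such that P(X ≤ x) = 0.47.

This is the 47th percentile, which means 47% of values fall below this point.

Using the inverse CDF (quantile function):
x = F⁻¹(0.47) = 14.7731

Verification: P(X ≤ 14.7731) = 0.47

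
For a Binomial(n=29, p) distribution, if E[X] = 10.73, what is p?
p = 0.37

For a Binomial(n, p) distribution:
E[X] = n × p

Given n = 29 and E[X] = 10.73:
10.73 = 29 × p
p = 10.73 / 29 = 0.37

Verification: Binomial(29, 0.37) has E[X] = 10.73 ✓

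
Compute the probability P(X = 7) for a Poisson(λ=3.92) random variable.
0.055993

We have X ~ Poisson(λ=3.92).

For a Poisson distribution, the PMF gives us the probability of each outcome.

Using the PMF formula:
P(X = 7) = 0.055993

Rounded to 4 decimal places: 0.0560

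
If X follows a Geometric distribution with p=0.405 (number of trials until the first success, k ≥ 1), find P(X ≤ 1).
0.405000

We have X ~ Geometric(p=0.405) (number of trials until the first success, k ≥ 1).

The CDF gives us P(X ≤ k).

Using the CDF:
P(X ≤ 1) = 0.405000

This means there's approximately a 40.5% chance that X is at most 1.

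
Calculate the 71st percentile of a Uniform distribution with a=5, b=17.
13.5200

We have X ~ Uniform(a=5, b=17).

We want to find x such that P(X ≤ x) = 0.71.

This is the 71st percentile, which means 71% of values fall below this point.

Using the inverse CDF (quantile function):
x = F⁻¹(0.71) = 13.5200

Verification: P(X ≤ 13.5200) = 0.71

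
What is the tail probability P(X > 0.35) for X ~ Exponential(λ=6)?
0.122456

We have X ~ Exponential(λ=6).

P(X > 0.35) = 1 - P(X ≤ 0.35)
                = 1 - F(0.35)
                = 1 - 0.877544
                = 0.122456

So there's approximately a 12.2% chance that X exceeds 0.35.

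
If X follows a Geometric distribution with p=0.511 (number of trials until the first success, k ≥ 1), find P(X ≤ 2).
0.760879

We have X ~ Geometric(p=0.511) (number of trials until the first success, k ≥ 1).

The CDF gives us P(X ≤ k).

Using the CDF:
P(X ≤ 2) = 0.760879

This means there's approximately a 76.1% chance that X is at most 2.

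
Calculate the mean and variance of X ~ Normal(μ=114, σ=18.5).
E[X] = 114.0000, Var(X) = 342.2500

We have X ~ Normal(μ=114, σ=18.5).

For a Normal distribution with μ=114, σ=18.5:

Expected value:
E[X] = 114.0000

Variance:
Var(X) = 342.2500

Standard deviation:
σ = √Var(X) = 18.5000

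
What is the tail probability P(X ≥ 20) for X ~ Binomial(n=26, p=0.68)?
0.225667

We have X ~ Binomial(n=26, p=0.68).

For discrete distributions, P(X ≥ 20) = 1 - P(X ≤ 19).

P(X ≤ 19) = 0.774333
P(X ≥ 20) = 1 - 0.774333 = 0.225667

So there's approximately a 22.6% chance that X is at least 20.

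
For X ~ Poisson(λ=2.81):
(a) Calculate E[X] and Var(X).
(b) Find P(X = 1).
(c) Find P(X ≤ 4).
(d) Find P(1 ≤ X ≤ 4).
(a) E[X] = 2.8100, Var(X) = 2.8100
(b) P(X = 1) = 0.169176
(c) P(X ≤ 4) = 0.846115
(d) P(1 ≤ X ≤ 4) = 0.785910

We have X ~ Poisson(λ=2.81).

(a) Moments:
E[X] = 2.8100
Var(X) = 2.8100
σ = √Var(X) = 1.6763

(b) Point probability using PMF:
P(X = 1) = 0.169176

(c) Cumulative probability using CDF:
P(X ≤ 4) = F(4) = 0.846115

(d) Range probability:
P(1 ≤ X ≤ 4) = P(X ≤ 4) - P(X ≤ 0)
                   = F(4) - F(0)
                   = 0.846115 - 0.060205
                   = 0.785910

This means approximately 78.6% of outcomes fall in the interval [1, 4].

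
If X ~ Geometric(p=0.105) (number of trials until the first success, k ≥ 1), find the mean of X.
9.5238

We have X ~ Geometric(p=0.105) (number of trials until the first success, k ≥ 1).

For a Geometric distribution with p=0.105 (number of trials until the first success, k ≥ 1):
E[X] = 9.5238

This is the expected (average) value of X.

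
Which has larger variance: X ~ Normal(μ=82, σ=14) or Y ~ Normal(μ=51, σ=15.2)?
Y has larger variance (231.0400 > 196.0000)

Compute the variance for each distribution:

X ~ Normal(μ=82, σ=14):
Var(X) = 196.0000

Y ~ Normal(μ=51, σ=15.2):
Var(Y) = 231.0400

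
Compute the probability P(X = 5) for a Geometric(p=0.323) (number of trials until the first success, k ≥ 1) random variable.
0.067851

We have X ~ Geometric(p=0.323) (number of trials until the first success, k ≥ 1).

For a Geometric distribution, the PMF gives us the probability of each outcome.

Using the PMF formula:
P(X = 5) = 0.067851

Rounded to 4 decimal places: 0.0679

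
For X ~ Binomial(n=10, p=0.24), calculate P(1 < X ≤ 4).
0.665705

We have X ~ Binomial(n=10, p=0.24).

To find P(1 < X ≤ 4), we use:
P(1 < X ≤ 4) = P(X ≤ 4) - P(X ≤ 1)
                 = F(4) - F(1)
                 = 0.933011 - 0.267306
                 = 0.665705

So there's approximately a 66.6% chance that X falls in this range.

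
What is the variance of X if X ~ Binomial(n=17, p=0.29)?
3.5003

We have X ~ Binomial(n=17, p=0.29).

For a Binomial distribution with n=17, p=0.29:
Var(X) = 3.5003

The variance measures the spread of the distribution around the mean.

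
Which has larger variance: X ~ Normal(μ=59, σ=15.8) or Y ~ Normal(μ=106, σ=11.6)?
X has larger variance (249.6400 > 134.5600)

Compute the variance for each distribution:

X ~ Normal(μ=59, σ=15.8):
Var(X) = 249.6400

Y ~ Normal(μ=106, σ=11.6):
Var(Y) = 134.5600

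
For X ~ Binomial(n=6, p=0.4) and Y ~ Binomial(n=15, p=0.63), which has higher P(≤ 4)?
X has higher probability (P(X ≤ 4) = 0.9590 > P(Y ≤ 4) = 0.0047)

Compute P(≤ 4) for each distribution:

X ~ Binomial(n=6, p=0.4):
P(X ≤ 4) = 0.9590

Y ~ Binomial(n=15, p=0.63):
P(Y ≤ 4) = 0.0047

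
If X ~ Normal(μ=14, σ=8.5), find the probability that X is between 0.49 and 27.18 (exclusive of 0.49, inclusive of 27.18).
0.883516

We have X ~ Normal(μ=14, σ=8.5).

To find P(0.49 < X ≤ 27.18), we use:
P(0.49 < X ≤ 27.18) = P(X ≤ 27.18) - P(X ≤ 0.49)
                 = F(27.18) - F(0.49)
                 = 0.939500 - 0.055984
                 = 0.883516

So there's approximately a 88.4% chance that X falls in this range.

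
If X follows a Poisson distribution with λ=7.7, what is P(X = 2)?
0.013424

We have X ~ Poisson(λ=7.7).

For a Poisson distribution, the PMF gives us the probability of each outcome.

Using the PMF formula:
P(X = 2) = 0.013424

Rounded to 4 decimal places: 0.0134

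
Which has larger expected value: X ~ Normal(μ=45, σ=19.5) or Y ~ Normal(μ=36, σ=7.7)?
X has larger mean (45.0000 > 36.0000)

Compute the expected value for each distribution:

X ~ Normal(μ=45, σ=19.5):
E[X] = 45.0000

Y ~ Normal(μ=36, σ=7.7):
E[Y] = 36.0000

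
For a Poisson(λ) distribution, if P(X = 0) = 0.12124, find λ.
λ = 2.1100

For a Poisson(λ) distribution, the PMF at 0 is:
P(X = 0) = λ^0 e^(-λ) / 0! = e^(-λ)

Given P(X = 0) = 0.12124:
e^(-λ) = 0.12124
-λ = ln(0.12124)
λ = -ln(0.12124) = 2.1100

Verification: e^(-2.1100) = 0.12124 ✓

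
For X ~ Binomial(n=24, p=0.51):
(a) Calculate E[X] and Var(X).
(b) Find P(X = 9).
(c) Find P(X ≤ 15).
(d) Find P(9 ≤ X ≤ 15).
(a) E[X] = 12.2400, Var(X) = 5.9976
(b) P(X = 9) = 0.068788
(c) P(X ≤ 15) = 0.909172
(d) P(9 ≤ X ≤ 15) = 0.846448

We have X ~ Binomial(n=24, p=0.51).

(a) Moments:
E[X] = 12.2400
Var(X) = 5.9976
σ = √Var(X) = 2.4490

(b) Point probability using PMF:
P(X = 9) = 0.068788

(c) Cumulative probability using CDF:
P(X ≤ 15) = F(15) = 0.909172

(d) Range probability:
P(9 ≤ X ≤ 15) = P(X ≤ 15) - P(X ≤ 8)
                   = F(15) - F(8)
                   = 0.909172 - 0.062724
                   = 0.846448

This means approximately 84.6% of outcomes fall in the interval [9, 15].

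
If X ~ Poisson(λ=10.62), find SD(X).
3.2588

We have X ~ Poisson(λ=10.62).

For a Poisson distribution with λ=10.62:
σ = √Var(X) = 3.2588

The standard deviation is the square root of the variance.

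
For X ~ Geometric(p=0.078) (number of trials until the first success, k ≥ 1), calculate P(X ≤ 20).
0.802931

We have X ~ Geometric(p=0.078) (number of trials until the first success, k ≥ 1).

The CDF gives us P(X ≤ k).

Using the CDF:
P(X ≤ 20) = 0.802931

This means there's approximately a 80.3% chance that X is at most 20.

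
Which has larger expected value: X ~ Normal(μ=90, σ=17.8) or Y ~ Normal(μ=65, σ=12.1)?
X has larger mean (90.0000 > 65.0000)

Compute the expected value for each distribution:

X ~ Normal(μ=90, σ=17.8):
E[X] = 90.0000

Y ~ Normal(μ=65, σ=12.1):
E[Y] = 65.0000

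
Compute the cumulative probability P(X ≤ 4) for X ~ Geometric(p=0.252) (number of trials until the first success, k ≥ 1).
0.686955

We have X ~ Geometric(p=0.252) (number of trials until the first success, k ≥ 1).

The CDF gives us P(X ≤ k).

Using the CDF:
P(X ≤ 4) = 0.686955

This means there's approximately a 68.7% chance that X is at most 4.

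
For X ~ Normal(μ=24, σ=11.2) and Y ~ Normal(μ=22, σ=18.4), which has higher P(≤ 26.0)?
Y has higher probability (P(Y ≤ 26.0) = 0.5860 > P(X ≤ 26.0) = 0.5709)

Compute P(≤ 26.0) for each distribution:

X ~ Normal(μ=24, σ=11.2):
P(X ≤ 26.0) = 0.5709

Y ~ Normal(μ=22, σ=18.4):
P(Y ≤ 26.0) = 0.5860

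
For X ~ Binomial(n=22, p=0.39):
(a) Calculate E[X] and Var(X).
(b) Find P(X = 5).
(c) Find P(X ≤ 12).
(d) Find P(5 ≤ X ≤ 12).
(a) E[X] = 8.5800, Var(X) = 5.2338
(b) P(X = 5) = 0.053266
(c) P(X ≤ 12) = 0.955030
(d) P(5 ≤ X ≤ 12) = 0.922194

We have X ~ Binomial(n=22, p=0.39).

(a) Moments:
E[X] = 8.5800
Var(X) = 5.2338
σ = √Var(X) = 2.2877

(b) Point probability using PMF:
P(X = 5) = 0.053266

(c) Cumulative probability using CDF:
P(X ≤ 12) = F(12) = 0.955030

(d) Range probability:
P(5 ≤ X ≤ 12) = P(X ≤ 12) - P(X ≤ 4)
                   = F(12) - F(4)
                   = 0.955030 - 0.032836
                   = 0.922194

This means approximately 92.2% of outcomes fall in the interval [5, 12].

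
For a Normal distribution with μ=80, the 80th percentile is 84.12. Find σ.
σ = 4.8953

For X ~ Normal(μ, σ), the p-th percentile satisfies x = μ + z_p × σ,
where z_p = Φ⁻¹(p) is the standard normal quantile.

Step 1: z_{0.8} = Φ⁻¹(0.8) = 0.8416

Step 2: Solve for σ:
84.12 = 80 + 0.8416 × σ
σ = (84.12 - 80) / 0.8416
σ = 4.12 / 0.8416
σ = 4.8953

Verification: μ + z × σ = 80 + 0.8416 × 4.8953 = 84.12 ✓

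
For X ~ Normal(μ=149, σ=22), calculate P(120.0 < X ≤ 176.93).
0.804155

We have X ~ Normal(μ=149, σ=22).

To find P(120.0 < X ≤ 176.93), we use:
P(120.0 < X ≤ 176.93) = P(X ≤ 176.93) - P(X ≤ 120.0)
                 = F(176.93) - F(120.0)
                 = 0.897877 - 0.093721
                 = 0.804155

So there's approximately a 80.4% chance that X falls in this range.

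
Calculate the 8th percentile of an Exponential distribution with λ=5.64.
0.0148

We have X ~ Exponential(λ=5.64).

We want to find x such that P(X ≤ x) = 0.08.

This is the 8th percentile, which means 8% of values fall below this point.

Using the inverse CDF (quantile function):
x = F⁻¹(0.08) = 0.0148

Verification: P(X ≤ 0.0148) = 0.08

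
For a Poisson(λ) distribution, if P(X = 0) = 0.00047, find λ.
λ = 7.6628

For a Poisson(λ) distribution, the PMF at 0 is:
P(X = 0) = λ^0 e^(-λ) / 0! = e^(-λ)

Given P(X = 0) = 0.00047:
e^(-λ) = 0.00047
-λ = ln(0.00047)
λ = -ln(0.00047) = 7.6628

Verification: e^(-7.6628) = 0.00047 ✓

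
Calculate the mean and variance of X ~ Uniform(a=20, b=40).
E[X] = 30.0000, Var(X) = 33.3333

We have X ~ Uniform(a=20, b=40).

For a Uniform distribution with a=20, b=40:

Expected value:
E[X] = 30.0000

Variance:
Var(X) = 33.3333

Standard deviation:
σ = √Var(X) = 5.7735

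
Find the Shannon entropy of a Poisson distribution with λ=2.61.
1.8547 nats

We have X ~ Poisson(λ=2.61).

The Shannon entropy measures the uncertainty or information content of the distribution.

For a Poisson distribution with λ=2.61:
H(X) = 1.8547 nats

(In bits, this would be 2.6758 bits.)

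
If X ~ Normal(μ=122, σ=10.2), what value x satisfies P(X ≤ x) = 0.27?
115.7493

We have X ~ Normal(μ=122, σ=10.2).

We want to find x such that P(X ≤ x) = 0.27.

This is the 27th percentile, which means 27% of values fall below this point.

Using the inverse CDF (quantile function):
x = F⁻¹(0.27) = 115.7493

Verification: P(X ≤ 115.7493) = 0.27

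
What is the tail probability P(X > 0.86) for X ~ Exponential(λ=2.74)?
0.094761

We have X ~ Exponential(λ=2.74).

P(X > 0.86) = 1 - P(X ≤ 0.86)
                = 1 - F(0.86)
                = 1 - 0.905239
                = 0.094761

So there's approximately a 9.5% chance that X exceeds 0.86.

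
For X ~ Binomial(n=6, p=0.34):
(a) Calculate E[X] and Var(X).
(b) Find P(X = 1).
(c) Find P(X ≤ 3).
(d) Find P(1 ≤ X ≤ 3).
(a) E[X] = 2.0400, Var(X) = 1.3464
(b) P(X = 1) = 0.255476
(c) P(X ≤ 3) = 0.893147
(d) P(1 ≤ X ≤ 3) = 0.810493

We have X ~ Binomial(n=6, p=0.34).

(a) Moments:
E[X] = 2.0400
Var(X) = 1.3464
σ = √Var(X) = 1.1603

(b) Point probability using PMF:
P(X = 1) = 0.255476

(c) Cumulative probability using CDF:
P(X ≤ 3) = F(3) = 0.893147

(d) Range probability:
P(1 ≤ X ≤ 3) = P(X ≤ 3) - P(X ≤ 0)
                   = F(3) - F(0)
                   = 0.893147 - 0.082654
                   = 0.810493

This means approximately 81.0% of outcomes fall in the interval [1, 3].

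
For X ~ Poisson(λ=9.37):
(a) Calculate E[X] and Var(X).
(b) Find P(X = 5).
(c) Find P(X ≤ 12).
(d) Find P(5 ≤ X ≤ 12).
(a) E[X] = 9.3700, Var(X) = 9.3700
(b) P(X = 5) = 0.051307
(c) P(X ≤ 12) = 0.847217
(d) P(5 ≤ X ≤ 12) = 0.803525

We have X ~ Poisson(λ=9.37).

(a) Moments:
E[X] = 9.3700
Var(X) = 9.3700
σ = √Var(X) = 3.0610

(b) Point probability using PMF:
P(X = 5) = 0.051307

(c) Cumulative probability using CDF:
P(X ≤ 12) = F(12) = 0.847217

(d) Range probability:
P(5 ≤ X ≤ 12) = P(X ≤ 12) - P(X ≤ 4)
                   = F(12) - F(4)
                   = 0.847217 - 0.043692
                   = 0.803525

This means approximately 80.4% of outcomes fall in the interval [5, 12].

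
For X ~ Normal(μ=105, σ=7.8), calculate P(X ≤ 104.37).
0.467813

We have X ~ Normal(μ=105, σ=7.8).

The CDF gives us P(X ≤ k).

Using the CDF:
P(X ≤ 104.37) = 0.467813

This means there's approximately a 46.8% chance that X is at most 104.37.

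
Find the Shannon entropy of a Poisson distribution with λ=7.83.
2.4364 nats

We have X ~ Poisson(λ=7.83).

The Shannon entropy measures the uncertainty or information content of the distribution.

For a Poisson distribution with λ=7.83:
H(X) = 2.4364 nats

(In bits, this would be 3.5150 bits.)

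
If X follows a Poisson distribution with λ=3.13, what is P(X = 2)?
0.214149

We have X ~ Poisson(λ=3.13).

For a Poisson distribution, the PMF gives us the probability of each outcome.

Using the PMF formula:
P(X = 2) = 0.214149

Rounded to 4 decimal places: 0.2141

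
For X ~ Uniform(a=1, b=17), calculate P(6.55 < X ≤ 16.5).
0.621875

We have X ~ Uniform(a=1, b=17).

To find P(6.55 < X ≤ 16.5), we use:
P(6.55 < X ≤ 16.5) = P(X ≤ 16.5) - P(X ≤ 6.55)
                 = F(16.5) - F(6.55)
                 = 0.968750 - 0.346875
                 = 0.621875

So there's approximately a 62.2% chance that X falls in this range.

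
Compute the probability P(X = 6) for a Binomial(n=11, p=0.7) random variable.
0.132080

We have X ~ Binomial(n=11, p=0.7).

For a Binomial distribution, the PMF gives us the probability of each outcome.

Using the PMF formula:
P(X = 6) = 0.132080

Rounded to 4 decimal places: 0.1321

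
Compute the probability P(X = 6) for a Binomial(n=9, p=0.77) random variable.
0.213014

We have X ~ Binomial(n=9, p=0.77).

For a Binomial distribution, the PMF gives us the probability of each outcome.

Using the PMF formula:
P(X = 6) = 0.213014

Rounded to 4 decimal places: 0.2130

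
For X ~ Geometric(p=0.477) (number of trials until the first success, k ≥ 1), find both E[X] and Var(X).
E[X] = 2.0964, Var(X) = 2.2986

We have X ~ Geometric(p=0.477) (number of trials until the first success, k ≥ 1).

For a Geometric distribution with p=0.477 (number of trials until the first success, k ≥ 1):

Expected value:
E[X] = 2.0964

Variance:
Var(X) = 2.2986

Standard deviation:
σ = √Var(X) = 1.5161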